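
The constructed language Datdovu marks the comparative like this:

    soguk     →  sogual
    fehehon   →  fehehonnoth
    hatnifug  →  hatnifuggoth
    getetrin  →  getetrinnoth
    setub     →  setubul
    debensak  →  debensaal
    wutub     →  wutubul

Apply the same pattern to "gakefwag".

gakefwaggoth

wutub and soguk both have last vowel 'u' yet inflect differently (wutubul, sogual), so the last vowel is not what conditions the rule; the final letter is.
"gakefwag" ends in -g. The one such stem in the data (hatnifug → hatnifuggoth) doubles the final consonant and adds -oth (as do getetrin, fehehon), so the same rule applies.
The other patterns: stems ending in -b add -ul; stems ending in -k drop the final letter and add -al.
So gakefwag → gakefwaggoth.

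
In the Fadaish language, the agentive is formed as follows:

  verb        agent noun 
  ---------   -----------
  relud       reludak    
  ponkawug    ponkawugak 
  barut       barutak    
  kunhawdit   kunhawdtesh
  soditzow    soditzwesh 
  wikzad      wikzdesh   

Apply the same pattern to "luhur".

luhurak

barut and kunhawdit both end in -t yet inflect differently (barutak, kunhawdtesh), so the final letter is not what conditions the rule; the last vowel is.
"luhur" has last vowel 'u'. The stems whose last vowel is 'u' (relud → reludak, ponkawug → ponkawugak, barut → barutak) add -ak.
The other pattern: stems whose last vowel is 'a', 'i' or 'o' delete the last vowel and add -esh.
So luhur → luhurak.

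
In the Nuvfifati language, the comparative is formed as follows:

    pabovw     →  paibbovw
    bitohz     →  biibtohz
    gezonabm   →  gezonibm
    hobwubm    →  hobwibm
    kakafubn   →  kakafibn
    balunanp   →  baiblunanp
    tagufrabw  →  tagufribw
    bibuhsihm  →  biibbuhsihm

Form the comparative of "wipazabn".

wipazibn

"wipazabn" has second-to-last letter 'b'. The stems whose second-to-last letter is 'b' (kakafubn → kakafibn, tagufrabw → tagufribw, hobwubm → hobwibm) change the last vowel to 'i'.
So wipazabn → wipazibn.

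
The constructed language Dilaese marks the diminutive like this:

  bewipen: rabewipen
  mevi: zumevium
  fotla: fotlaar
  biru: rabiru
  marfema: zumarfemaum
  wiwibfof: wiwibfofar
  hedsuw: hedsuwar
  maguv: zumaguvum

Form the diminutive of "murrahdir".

marfema and fotla both end in -a yet inflect differently (zumarfemaum, fotlaar), so the final letter is not what conditions the rule; the first letter is.
"murrahdir" begins with m-. The stems beginning with m- (marfema → zumarfemaum, maguv → zumaguvum, mevi → zumevium) add zu- … -um around the stem.
The other patterns: stems beginning with b- add the prefix ra-; stems beginning with f-, h- or w- add -ar.
So murrahdir → zumurrahdirum.

zumurrahdirum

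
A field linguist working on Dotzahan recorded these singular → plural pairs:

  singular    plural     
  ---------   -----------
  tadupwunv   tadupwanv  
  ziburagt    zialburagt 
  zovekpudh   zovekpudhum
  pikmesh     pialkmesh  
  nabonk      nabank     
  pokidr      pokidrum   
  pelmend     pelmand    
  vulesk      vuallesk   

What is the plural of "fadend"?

fadand

zovekpudh and pikmesh both end in -h yet inflect differently (zovekpudhum, pialkmesh), so the final letter is not what conditions the rule; the second-to-last letter is.
"fadend" has second-to-last letter 'n'. The stems whose second-to-last letter is 'n' (pelmend → pelmand, tadupwunv → tadupwanv, nabonk → nabank) change the last vowel to 'a'.
The other patterns: stems whose second-to-last letter is 'd' add -um; stems whose second-to-last letter is 'g' or 's' insert -al- after the first vowel.
So fadend → fadand.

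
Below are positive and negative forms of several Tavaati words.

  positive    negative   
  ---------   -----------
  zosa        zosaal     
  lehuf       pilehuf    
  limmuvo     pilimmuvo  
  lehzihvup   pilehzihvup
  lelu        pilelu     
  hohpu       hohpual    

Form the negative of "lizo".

pilizo

"lizo" begins with l-. The stems beginning with l- (lelu → pilelu, lehzihvup → pilehzihvup, limmuvo → pilimmuvo) add the prefix pi-.
The other pattern: stems beginning with h- or z- add -al.
So lizo → pilizo.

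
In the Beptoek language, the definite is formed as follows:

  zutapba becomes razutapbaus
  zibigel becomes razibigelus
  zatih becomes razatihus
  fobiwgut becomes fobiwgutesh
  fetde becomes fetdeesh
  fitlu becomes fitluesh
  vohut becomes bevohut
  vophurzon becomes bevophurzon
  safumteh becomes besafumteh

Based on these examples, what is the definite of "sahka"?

fobiwgut and vohut both end in -t yet inflect differently (fobiwgutesh, bevohut), so the final letter is not what conditions the rule; the first letter is.
"sahka" begins with s-. The one such stem in the data (safumteh → besafumteh) adds the prefix be-, so the same rule applies.
The other patterns: stems beginning with z- add ra- … -us around the stem; stems beginning with f- add -esh.
So sahka → besahka.

besahka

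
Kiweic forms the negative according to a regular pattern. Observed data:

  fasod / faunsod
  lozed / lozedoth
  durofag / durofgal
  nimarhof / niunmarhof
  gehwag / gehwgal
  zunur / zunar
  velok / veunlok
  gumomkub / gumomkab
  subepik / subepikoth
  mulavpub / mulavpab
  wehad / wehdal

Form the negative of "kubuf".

"kubuf" has last vowel 'u'. The stems whose last vowel is 'u' (mulavpub → mulavpab, gumomkub → gumomkab, zunur → zunar) change the last vowel to 'a'.
The other patterns: stems whose last vowel is 'o' insert -un- after the first vowel; stems whose last vowel is 'a' delete the last vowel and add -al; stems whose last vowel is 'e' or 'i' add -oth.
So kubuf → kubaf.

kubaf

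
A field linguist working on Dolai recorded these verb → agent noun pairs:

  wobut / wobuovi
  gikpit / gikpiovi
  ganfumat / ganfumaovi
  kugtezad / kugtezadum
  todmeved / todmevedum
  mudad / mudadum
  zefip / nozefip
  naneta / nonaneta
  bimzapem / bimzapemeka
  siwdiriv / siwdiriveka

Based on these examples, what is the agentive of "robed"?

robedum

ganfumat and kugtezad both have last vowel 'a' yet inflect differently (ganfumaovi, kugtezadum), so the last vowel is not what conditions the rule; the final letter is.
"robed" ends in -d. The stems ending in -d (kugtezad → kugtezadum, todmeved → todmevedum, mudad → mudadum) add -um.
So robed → robedum.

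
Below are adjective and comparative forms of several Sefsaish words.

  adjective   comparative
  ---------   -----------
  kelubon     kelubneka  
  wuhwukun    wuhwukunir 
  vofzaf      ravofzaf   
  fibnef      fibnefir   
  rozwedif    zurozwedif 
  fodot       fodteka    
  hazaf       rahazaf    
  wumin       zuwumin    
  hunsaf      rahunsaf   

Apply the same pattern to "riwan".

rariwan

fibnef and hunsaf both end in -f yet inflect differently (fibnefir, rahunsaf), so the final letter is not what conditions the rule; the last vowel is.
"riwan" has last vowel 'a'. The stems whose last vowel is 'a' (hunsaf → rahunsaf, hazaf → rahazaf, vofzaf → ravofzaf) add the prefix ra-.
The other patterns: stems whose last vowel is 'e' or 'u' add -ir; stems whose last vowel is 'i' add the prefix zu-; stems whose last vowel is 'o' delete the last vowel and add -eka.
So riwan → rariwan.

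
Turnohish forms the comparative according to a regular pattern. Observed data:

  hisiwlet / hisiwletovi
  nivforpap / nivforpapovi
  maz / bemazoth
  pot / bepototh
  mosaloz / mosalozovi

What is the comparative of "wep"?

bewepoth

maz and mosaloz both end in -z yet inflect differently (bemazoth, mosalozovi), so the final letter is not what conditions the rule; the number of vowels is.
"wep" has 1 vowel. The stems with 1 vowel (maz → bemazoth, pot → bepototh) add be- … -oth around the stem.
So wep → bewepoth.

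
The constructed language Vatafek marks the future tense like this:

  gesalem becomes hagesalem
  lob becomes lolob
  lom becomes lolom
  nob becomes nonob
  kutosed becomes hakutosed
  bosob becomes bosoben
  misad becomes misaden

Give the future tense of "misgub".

misguben

"misgub" has 2 vowels. The stems with 2 vowels (misad → misaden, bosob → bosoben) add -en.
So misgub → misguben.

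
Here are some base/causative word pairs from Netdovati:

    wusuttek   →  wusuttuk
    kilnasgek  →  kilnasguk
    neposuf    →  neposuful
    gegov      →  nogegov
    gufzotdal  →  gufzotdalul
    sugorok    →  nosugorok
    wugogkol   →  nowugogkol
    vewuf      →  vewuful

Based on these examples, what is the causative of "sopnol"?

"sopnol" has last vowel 'o'. The stems whose last vowel is 'o' (gegov → nogegov, sugorok → nosugorok, wugogkol → nowugogkol) add the prefix no-.
So sopnol → nosopnol.

nosopnol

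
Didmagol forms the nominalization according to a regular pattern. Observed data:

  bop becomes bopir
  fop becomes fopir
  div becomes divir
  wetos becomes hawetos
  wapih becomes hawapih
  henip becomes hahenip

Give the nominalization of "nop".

bop and henip both end in -p yet inflect differently (bopir, hahenip), so the final letter is not what conditions the rule; the number of vowels is.
"nop" has 1 vowel. The stems with 1 vowel (bop → bopir, fop → fopir, div → divir) add -ir.
So nop → nopir.

nopir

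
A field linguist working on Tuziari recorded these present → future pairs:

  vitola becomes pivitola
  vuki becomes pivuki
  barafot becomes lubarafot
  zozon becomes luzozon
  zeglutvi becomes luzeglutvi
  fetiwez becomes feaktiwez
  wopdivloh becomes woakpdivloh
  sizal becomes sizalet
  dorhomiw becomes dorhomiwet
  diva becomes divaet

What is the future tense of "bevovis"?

vuki and zeglutvi both end in -i yet inflect differently (pivuki, luzeglutvi), so the final letter is not what conditions the rule; the first letter is.
"bevovis" begins with b-. The one such stem in the data (barafot → lubarafot) adds the prefix lu-, so the same rule applies.
So bevovis → lubevovis.

lubevovis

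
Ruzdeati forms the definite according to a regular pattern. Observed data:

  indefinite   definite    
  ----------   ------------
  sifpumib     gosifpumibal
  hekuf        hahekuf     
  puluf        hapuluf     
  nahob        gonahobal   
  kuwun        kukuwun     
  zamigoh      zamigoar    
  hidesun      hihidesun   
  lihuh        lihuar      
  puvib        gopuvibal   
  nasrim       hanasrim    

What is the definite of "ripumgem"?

nahob and zamigoh both have last vowel 'o' yet inflect differently (gonahobal, zamigoar), so the last vowel is not what conditions the rule; the final letter is.
"ripumgem" ends in -m. The one such stem in the data (nasrim → hanasrim) adds the prefix ha-, so the same rule applies.
So ripumgem → haripumgem.

haripumgem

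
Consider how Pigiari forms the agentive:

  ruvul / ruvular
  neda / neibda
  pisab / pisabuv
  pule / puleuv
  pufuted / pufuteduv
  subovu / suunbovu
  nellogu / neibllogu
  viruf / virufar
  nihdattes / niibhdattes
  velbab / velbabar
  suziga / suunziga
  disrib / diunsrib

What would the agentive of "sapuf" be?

velbab and pisab both end in -b yet inflect differently (velbabar, pisabuv), so the final letter is not what conditions the rule; the first letter is.
"sapuf" begins with s-. The stems beginning with s- (subovu → suunbovu, suziga → suunziga) insert -un- after the first vowel.
So sapuf → saunpuf.

saunpuf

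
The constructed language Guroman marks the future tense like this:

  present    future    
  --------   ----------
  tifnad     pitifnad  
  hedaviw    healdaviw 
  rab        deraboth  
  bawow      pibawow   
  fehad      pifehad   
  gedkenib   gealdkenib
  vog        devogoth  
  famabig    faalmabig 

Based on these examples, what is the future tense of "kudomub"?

kualdomub

"kudomub" has 3 vowels. The stems with 3 vowels (famabig → faalmabig, hedaviw → healdaviw, gedkenib → gealdkenib) insert -al- after the first vowel.
The other patterns: stems with 1 vowel add de- … -oth around the stem; stems with 2 vowels add the prefix pi-.
So kudomub → kualdomub.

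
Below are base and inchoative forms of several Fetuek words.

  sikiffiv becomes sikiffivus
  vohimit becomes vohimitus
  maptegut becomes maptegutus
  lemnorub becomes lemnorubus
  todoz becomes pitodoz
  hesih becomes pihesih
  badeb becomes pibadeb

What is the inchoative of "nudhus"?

lemnorub and badeb both end in -b yet inflect differently (lemnorubus, pibadeb), so the final letter is not what conditions the rule; the number of vowels is.
"nudhus" has 2 vowels. The stems with 2 vowels (todoz → pitodoz, hesih → pihesih, badeb → pibadeb) add the prefix pi-.
So nudhus → pinudhus.

pinudhus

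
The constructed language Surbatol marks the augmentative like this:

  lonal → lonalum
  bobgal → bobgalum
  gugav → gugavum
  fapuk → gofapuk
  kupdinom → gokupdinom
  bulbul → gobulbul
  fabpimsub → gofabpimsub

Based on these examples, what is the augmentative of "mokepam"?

"mokepam" has last vowel 'a'. The stems whose last vowel is 'a' (lonal → lonalum, bobgal → bobgalum, gugav → gugavum) add -um.
The other pattern: stems whose last vowel is 'o' or 'u' add the prefix go-.
So mokepam → mokepamum.

mokepamum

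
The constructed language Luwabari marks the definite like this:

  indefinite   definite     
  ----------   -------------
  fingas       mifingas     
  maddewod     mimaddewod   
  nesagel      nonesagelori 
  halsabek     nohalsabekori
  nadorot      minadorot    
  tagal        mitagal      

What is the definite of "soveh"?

nosovehori

"soveh" has last vowel 'e'. The stems whose last vowel is 'e' (halsabek → nohalsabekori, nesagel → nonesagelori) add no- … -ori around the stem.
The other pattern: stems whose last vowel is 'a' or 'o' add the prefix mi-.
So soveh → nosovehori.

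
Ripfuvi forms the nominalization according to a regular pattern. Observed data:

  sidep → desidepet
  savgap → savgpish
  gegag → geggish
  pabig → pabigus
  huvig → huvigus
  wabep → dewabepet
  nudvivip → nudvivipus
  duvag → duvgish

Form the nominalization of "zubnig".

zubnigus

"zubnig" has last vowel 'i'. The stems whose last vowel is 'i' (nudvivip → nudvivipus, huvig → huvigus, pabig → pabigus) add -us.
The other patterns: stems whose last vowel is 'a' delete the last vowel and add -ish; stems whose last vowel is 'e' add de- … -et around the stem.
So zubnig → zubnigus.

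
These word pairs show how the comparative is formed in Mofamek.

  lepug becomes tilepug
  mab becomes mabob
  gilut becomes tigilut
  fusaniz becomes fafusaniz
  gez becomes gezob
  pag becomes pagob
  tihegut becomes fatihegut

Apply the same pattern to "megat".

pag and lepug both end in -g yet inflect differently (pagob, tilepug), so the final letter is not what conditions the rule; the number of vowels is.
"megat" has 2 vowels. The stems with 2 vowels (lepug → tilepug, gilut → tigilut) add the prefix ti-.
The other patterns: stems with 1 vowel add -ob; stems with 3 vowels add the prefix fa-.
So megat → timegat.

timegat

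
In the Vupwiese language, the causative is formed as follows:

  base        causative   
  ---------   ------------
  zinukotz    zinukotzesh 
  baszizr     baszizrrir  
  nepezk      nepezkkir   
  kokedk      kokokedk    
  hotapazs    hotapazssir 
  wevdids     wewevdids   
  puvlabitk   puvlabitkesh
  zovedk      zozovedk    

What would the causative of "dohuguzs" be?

kokedk and puvlabitk both end in -k yet inflect differently (kokokedk, puvlabitkesh), so the final letter is not what conditions the rule; the second-to-last letter is.
"dohuguzs" has second-to-last letter 'z'. The stems whose second-to-last letter is 'z' (baszizr → baszizrrir, hotapazs → hotapazssir, nepezk → nepezkkir) double the final consonant and add -ir.
The other patterns: stems whose second-to-last letter is 'd' repeat the first consonant+vowel as a prefix; stems whose second-to-last letter is 't' add -esh.
So dohuguzs → dohuguzssir.

dohuguzssir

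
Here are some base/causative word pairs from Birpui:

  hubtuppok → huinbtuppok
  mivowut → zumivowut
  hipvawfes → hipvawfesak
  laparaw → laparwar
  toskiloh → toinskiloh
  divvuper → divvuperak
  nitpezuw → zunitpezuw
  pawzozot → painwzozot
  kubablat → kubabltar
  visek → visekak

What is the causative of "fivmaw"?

fivmwar

pawzozot and mivowut both end in -t yet inflect differently (painwzozot, zumivowut), so the final letter is not what conditions the rule; the last vowel is.
"fivmaw" has last vowel 'a'. The stems whose last vowel is 'a' (laparaw → laparwar, kubablat → kubabltar) delete the last vowel and add -ar.
The other patterns: stems whose last vowel is 'o' insert -in- after the first vowel; stems whose last vowel is 'u' add the prefix zu-; stems whose last vowel is 'e' add -ak.
So fivmaw → fivmwar.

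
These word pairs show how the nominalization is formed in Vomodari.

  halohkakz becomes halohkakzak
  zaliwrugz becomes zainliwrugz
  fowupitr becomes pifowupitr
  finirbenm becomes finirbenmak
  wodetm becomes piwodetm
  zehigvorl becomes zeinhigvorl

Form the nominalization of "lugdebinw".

wodetm and finirbenm both end in -m yet inflect differently (piwodetm, finirbenmak), so the final letter is not what conditions the rule; the second-to-last letter is.
"lugdebinw" has second-to-last letter 'n'. The one such stem in the data (finirbenm → finirbenmak) adds -ak, so the same rule applies.
The other patterns: stems whose second-to-last letter is 't' add the prefix pi-; stems whose second-to-last letter is 'g' or 'r' insert -in- after the first vowel.
So lugdebinw → lugdebinwak.

lugdebinwak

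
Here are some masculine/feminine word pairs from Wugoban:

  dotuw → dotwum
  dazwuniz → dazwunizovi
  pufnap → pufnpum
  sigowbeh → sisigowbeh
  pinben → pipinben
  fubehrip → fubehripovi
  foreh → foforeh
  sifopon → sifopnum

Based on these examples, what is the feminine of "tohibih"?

fubehrip and pufnap both end in -p yet inflect differently (fubehripovi, pufnpum), so the final letter is not what conditions the rule; the last vowel is.
"tohibih" has last vowel 'i'. The stems whose last vowel is 'i' (fubehrip → fubehripovi, dazwuniz → dazwunizovi) add -ovi.
So tohibih → tohibihovi.

tohibihovi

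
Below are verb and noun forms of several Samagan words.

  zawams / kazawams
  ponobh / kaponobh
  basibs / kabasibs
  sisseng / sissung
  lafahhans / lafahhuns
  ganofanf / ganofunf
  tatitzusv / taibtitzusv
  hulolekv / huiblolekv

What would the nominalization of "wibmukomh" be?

kawibmukomh

zawams and lafahhans both end in -s yet inflect differently (kazawams, lafahhuns), so the final letter is not what conditions the rule; the second-to-last letter is.
"wibmukomh" has second-to-last letter 'm'. The one such stem in the data (zawams → kazawams) adds the prefix ka-, so the same rule applies.
The other patterns: stems whose second-to-last letter is 'n' change the last vowel to 'u'; stems whose second-to-last letter is 'k' or 's' insert -ib- after the first vowel.
So wibmukomh → kawibmukomh.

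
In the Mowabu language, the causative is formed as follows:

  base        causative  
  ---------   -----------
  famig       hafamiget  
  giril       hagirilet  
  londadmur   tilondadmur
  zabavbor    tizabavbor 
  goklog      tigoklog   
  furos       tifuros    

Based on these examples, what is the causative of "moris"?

hamoriset

famig and goklog both end in -g yet inflect differently (hafamiget, tigoklog), so the final letter is not what conditions the rule; the last vowel is.
"moris" has last vowel 'i'. The stems whose last vowel is 'i' (famig → hafamiget, giril → hagirilet) add ha- … -et around the stem.
The other pattern: stems whose last vowel is 'o' or 'u' add the prefix ti-.
So moris → hamoriset.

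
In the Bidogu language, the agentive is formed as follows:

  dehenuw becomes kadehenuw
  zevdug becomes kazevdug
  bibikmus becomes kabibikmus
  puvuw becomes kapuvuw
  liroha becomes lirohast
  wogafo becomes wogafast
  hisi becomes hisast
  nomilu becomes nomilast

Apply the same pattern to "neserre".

neserrast

dehenuw and nomilu both have last vowel 'u' yet inflect differently (kadehenuw, nomilast), so the last vowel is not what conditions the rule; whether the stem ends in a vowel or a consonant is.
"neserre" ends in a vowel. The stems ending in a vowel (liroha → lirohast, wogafo → wogafast, hisi → hisast) drop the final letter and add -ast.
So neserre → neserrast.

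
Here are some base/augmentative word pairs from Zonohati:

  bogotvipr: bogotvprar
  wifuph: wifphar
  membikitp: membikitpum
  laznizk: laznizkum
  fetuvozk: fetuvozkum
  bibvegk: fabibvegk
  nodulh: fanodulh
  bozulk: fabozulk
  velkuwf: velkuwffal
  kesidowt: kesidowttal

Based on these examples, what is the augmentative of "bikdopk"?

bikdpkar

"bikdopk" has second-to-last letter 'p'. The stems whose second-to-last letter is 'p' (bogotvipr → bogotvprar, wifuph → wifphar) delete the last vowel and add -ar.
So bikdopk → bikdpkar.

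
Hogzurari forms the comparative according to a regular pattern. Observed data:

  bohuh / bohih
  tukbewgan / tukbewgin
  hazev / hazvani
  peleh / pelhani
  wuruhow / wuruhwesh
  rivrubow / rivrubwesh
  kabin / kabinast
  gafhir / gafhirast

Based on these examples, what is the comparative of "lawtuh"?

bohuh and peleh both end in -h yet inflect differently (bohih, pelhani), so the final letter is not what conditions the rule; the last vowel is.
"lawtuh" has last vowel 'u'. The one such stem in the data (bohuh → bohih) changes the last vowel to 'i' (as does tukbewgan), so the same rule applies.
The other patterns: stems whose last vowel is 'e' delete the last vowel and add -ani; stems whose last vowel is 'o' delete the last vowel and add -esh; stems whose last vowel is 'i' add -ast.
So lawtuh → lawtih.

lawtih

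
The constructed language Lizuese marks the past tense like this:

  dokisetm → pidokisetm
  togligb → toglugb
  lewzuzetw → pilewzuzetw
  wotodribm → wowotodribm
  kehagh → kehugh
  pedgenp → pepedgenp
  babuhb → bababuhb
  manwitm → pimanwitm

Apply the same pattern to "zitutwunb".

togligb and babuhb both end in -b yet inflect differently (toglugb, bababuhb), so the final letter is not what conditions the rule; the second-to-last letter is.
"zitutwunb" has second-to-last letter 'n'. The one such stem in the data (pedgenp → pepedgenp) repeats the first consonant+vowel as a prefix (as do babuhb, wotodribm), so the same rule applies.
The other patterns: stems whose second-to-last letter is 't' add the prefix pi-; stems whose second-to-last letter is 'g' change the last vowel to 'u'.
So zitutwunb → zizitutwunb.

zizitutwunb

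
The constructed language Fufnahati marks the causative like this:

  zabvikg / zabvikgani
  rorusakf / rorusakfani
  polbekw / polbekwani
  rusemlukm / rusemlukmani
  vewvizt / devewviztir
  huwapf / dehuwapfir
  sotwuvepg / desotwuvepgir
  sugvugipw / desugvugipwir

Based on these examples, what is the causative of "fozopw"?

"fozopw" has second-to-last letter 'p'. The stems whose second-to-last letter is 'p' (huwapf → dehuwapfir, sotwuvepg → desotwuvepgir, sugvugipw → desugvugipwir) add de- … -ir around the stem.
So fozopw → defozopwir.

defozopwir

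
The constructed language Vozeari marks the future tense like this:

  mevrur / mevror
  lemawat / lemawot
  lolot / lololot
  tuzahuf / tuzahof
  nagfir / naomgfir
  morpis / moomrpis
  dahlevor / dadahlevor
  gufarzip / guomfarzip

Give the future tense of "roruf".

rorof

dahlevor and nagfir both end in -r yet inflect differently (dadahlevor, naomgfir), so the final letter is not what conditions the rule; the last vowel is.
"roruf" has last vowel 'u'. The stems whose last vowel is 'u' (mevrur → mevror, tuzahuf → tuzahof) change the last vowel to 'o'.
The other patterns: stems whose last vowel is 'o' repeat the first consonant+vowel as a prefix; stems whose last vowel is 'i' insert -om- after the first vowel.
So roruf → rorof.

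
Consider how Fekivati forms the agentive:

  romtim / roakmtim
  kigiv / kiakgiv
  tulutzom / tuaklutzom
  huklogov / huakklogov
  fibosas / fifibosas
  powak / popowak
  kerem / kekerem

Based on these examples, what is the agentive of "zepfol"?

romtim and kerem both end in -m yet inflect differently (roakmtim, kekerem), so the final letter is not what conditions the rule; the last vowel is.
"zepfol" has last vowel 'o'. The stems whose last vowel is 'o' (tulutzom → tuaklutzom, huklogov → huakklogov) insert -ak- after the first vowel.
So zepfol → zeakpfol.

zeakpfol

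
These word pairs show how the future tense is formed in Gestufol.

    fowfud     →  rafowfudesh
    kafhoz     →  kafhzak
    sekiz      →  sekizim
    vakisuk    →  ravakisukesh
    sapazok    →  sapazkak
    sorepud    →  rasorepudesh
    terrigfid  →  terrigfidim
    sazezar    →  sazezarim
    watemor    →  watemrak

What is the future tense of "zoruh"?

razoruhesh

"zoruh" has last vowel 'u'. The stems whose last vowel is 'u' (vakisuk → ravakisukesh, fowfud → rafowfudesh, sorepud → rasorepudesh) add ra- … -esh around the stem.
The other patterns: stems whose last vowel is 'o' delete the last vowel and add -ak; stems whose last vowel is 'a' or 'i' add -im.
So zoruh → razoruhesh.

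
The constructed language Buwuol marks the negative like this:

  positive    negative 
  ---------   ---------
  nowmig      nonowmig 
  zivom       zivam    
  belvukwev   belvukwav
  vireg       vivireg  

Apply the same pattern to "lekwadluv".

lekwadlav

vireg and belvukwev both have last vowel 'e' yet inflect differently (vivireg, belvukwav), so the last vowel is not what conditions the rule; the final letter is.
"lekwadluv" ends in -v. The one such stem in the data (belvukwev → belvukwav) changes the last vowel to 'a' (as does zivom), so the same rule applies.
So lekwadluv → lekwadlav.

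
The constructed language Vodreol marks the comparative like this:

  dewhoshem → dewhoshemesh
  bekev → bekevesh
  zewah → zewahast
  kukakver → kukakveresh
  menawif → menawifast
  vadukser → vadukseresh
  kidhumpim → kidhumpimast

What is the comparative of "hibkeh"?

dewhoshem and kidhumpim both end in -m yet inflect differently (dewhoshemesh, kidhumpimast), so the final letter is not what conditions the rule; the last vowel is.
"hibkeh" has last vowel 'e'. The stems whose last vowel is 'e' (bekev → bekevesh, dewhoshem → dewhoshemesh, vadukser → vadukseresh) add -esh.
So hibkeh → hibkehesh.

hibkehesh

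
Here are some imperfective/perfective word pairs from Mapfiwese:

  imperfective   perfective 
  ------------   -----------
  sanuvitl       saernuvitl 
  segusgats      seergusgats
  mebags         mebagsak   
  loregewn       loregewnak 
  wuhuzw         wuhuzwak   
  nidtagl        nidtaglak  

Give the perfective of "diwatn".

dierwatn

"diwatn" has second-to-last letter 't'. The stems whose second-to-last letter is 't' (sanuvitl → saernuvitl, segusgats → seergusgats) insert -er- after the first vowel.
So diwatn → dierwatn.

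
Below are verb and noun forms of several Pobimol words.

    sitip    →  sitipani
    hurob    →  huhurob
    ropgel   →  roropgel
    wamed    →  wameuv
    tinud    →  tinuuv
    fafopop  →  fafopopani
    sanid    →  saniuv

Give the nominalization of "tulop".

tulopani

"tulop" ends in -p. The stems ending in -p (fafopop → fafopopani, sitip → sitipani) add -ani.
So tulop → tulopani.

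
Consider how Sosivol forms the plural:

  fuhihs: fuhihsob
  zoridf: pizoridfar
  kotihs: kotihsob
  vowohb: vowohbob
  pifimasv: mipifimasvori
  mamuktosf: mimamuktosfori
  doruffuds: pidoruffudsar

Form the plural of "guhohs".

fuhihs and doruffuds both end in -s yet inflect differently (fuhihsob, pidoruffudsar), so the final letter is not what conditions the rule; the second-to-last letter is.
"guhohs" has second-to-last letter 'h'. The stems whose second-to-last letter is 'h' (fuhihs → fuhihsob, vowohb → vowohbob, kotihs → kotihsob) add -ob.
So guhohs → guhohsob.

guhohsob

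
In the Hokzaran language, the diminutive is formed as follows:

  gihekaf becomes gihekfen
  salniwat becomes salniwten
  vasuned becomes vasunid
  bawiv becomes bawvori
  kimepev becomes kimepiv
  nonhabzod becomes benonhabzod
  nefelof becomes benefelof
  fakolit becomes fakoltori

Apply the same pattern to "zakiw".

zakwori

bawiv and kimepev both end in -v yet inflect differently (bawvori, kimepiv), so the final letter is not what conditions the rule; the last vowel is.
"zakiw" has last vowel 'i'. The stems whose last vowel is 'i' (fakolit → fakoltori, bawiv → bawvori) delete the last vowel and add -ori.
The other patterns: stems whose last vowel is 'o' add the prefix be-; stems whose last vowel is 'e' change the last vowel to 'i'; stems whose last vowel is 'a' delete the last vowel and add -en.
So zakiw → zakwori.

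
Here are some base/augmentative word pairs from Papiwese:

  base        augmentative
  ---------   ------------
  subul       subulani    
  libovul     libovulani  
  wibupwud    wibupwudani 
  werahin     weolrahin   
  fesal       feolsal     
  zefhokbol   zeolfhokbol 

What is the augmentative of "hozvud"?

subul and fesal both end in -l yet inflect differently (subulani, feolsal), so the final letter is not what conditions the rule; the last vowel is.
"hozvud" has last vowel 'u'. The stems whose last vowel is 'u' (subul → subulani, libovul → libovulani, wibupwud → wibupwudani) add -ani.
The other pattern: stems whose last vowel is 'a', 'i' or 'o' insert -ol- after the first vowel.
So hozvud → hozvudani.

hozvudani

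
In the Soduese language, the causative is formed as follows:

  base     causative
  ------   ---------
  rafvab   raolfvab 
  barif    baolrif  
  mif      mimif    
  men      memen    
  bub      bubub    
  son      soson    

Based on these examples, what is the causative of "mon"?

momon

barif and mif both end in -f yet inflect differently (baolrif, mimif), so the final letter is not what conditions the rule; the number of vowels is.
"mon" has 1 vowel. The stems with 1 vowel (mif → mimif, men → memen, bub → bubub) repeat the first consonant+vowel as a prefix.
The other pattern: stems with 2 vowels insert -ol- after the first vowel.
So mon → momon.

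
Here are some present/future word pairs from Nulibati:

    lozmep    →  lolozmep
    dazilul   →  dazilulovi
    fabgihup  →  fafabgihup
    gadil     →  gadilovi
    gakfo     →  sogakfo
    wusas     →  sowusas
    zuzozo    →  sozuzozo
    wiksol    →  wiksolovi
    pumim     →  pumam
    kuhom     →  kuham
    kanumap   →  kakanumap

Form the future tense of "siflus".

sosiflus

kuhom and wiksol both have last vowel 'o' yet inflect differently (kuham, wiksolovi), so the last vowel is not what conditions the rule; the final letter is.
"siflus" ends in -s. The one such stem in the data (wusas → sowusas) adds the prefix so-, so the same rule applies.
The other patterns: stems ending in -p repeat the first consonant+vowel as a prefix; stems ending in -m change the last vowel to 'a'; stems ending in -l add -ovi.
So siflus → sosiflus.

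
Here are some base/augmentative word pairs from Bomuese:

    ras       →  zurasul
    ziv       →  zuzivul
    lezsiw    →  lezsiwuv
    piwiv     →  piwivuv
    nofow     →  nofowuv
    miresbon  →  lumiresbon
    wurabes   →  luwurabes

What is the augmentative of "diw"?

ziv and piwiv both end in -v yet inflect differently (zuzivul, piwivuv), so the final letter is not what conditions the rule; the number of vowels is.
"diw" has 1 vowel. The stems with 1 vowel (ras → zurasul, ziv → zuzivul) add zu- … -ul around the stem.
So diw → zudiwul.

zudiwul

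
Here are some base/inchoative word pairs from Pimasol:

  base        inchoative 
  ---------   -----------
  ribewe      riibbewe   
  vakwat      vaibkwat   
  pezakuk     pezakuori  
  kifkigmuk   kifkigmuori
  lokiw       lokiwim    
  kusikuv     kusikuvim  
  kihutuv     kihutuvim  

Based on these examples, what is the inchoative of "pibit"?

pezakuk and kusikuv both have last vowel 'u' yet inflect differently (pezakuori, kusikuvim), so the last vowel is not what conditions the rule; the final letter is.
"pibit" ends in -t. The one such stem in the data (vakwat → vaibkwat) inserts -ib- after the first vowel (as does ribewe), so the same rule applies.
So pibit → piibbit.

piibbit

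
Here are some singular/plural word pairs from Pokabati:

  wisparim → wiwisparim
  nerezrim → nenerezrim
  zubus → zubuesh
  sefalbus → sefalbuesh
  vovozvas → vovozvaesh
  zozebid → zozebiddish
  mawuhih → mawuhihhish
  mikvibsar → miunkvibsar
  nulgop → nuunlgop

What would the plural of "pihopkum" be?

pipihopkum

"pihopkum" ends in -m. The stems ending in -m (wisparim → wiwisparim, nerezrim → nenerezrim) repeat the first consonant+vowel as a prefix.
The other patterns: stems ending in -s drop the final letter and add -esh; stems ending in -d or -h double the final consonant and add -ish; stems ending in -p or -r insert -un- after the first vowel.
So pihopkum → pipihopkum.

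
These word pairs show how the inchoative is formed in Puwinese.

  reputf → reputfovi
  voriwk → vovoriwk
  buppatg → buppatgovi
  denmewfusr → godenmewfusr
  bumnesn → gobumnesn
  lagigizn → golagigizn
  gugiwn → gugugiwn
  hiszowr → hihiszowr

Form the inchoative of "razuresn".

gorazuresn

gugiwn and bumnesn both end in -n yet inflect differently (gugugiwn, gobumnesn), so the final letter is not what conditions the rule; the second-to-last letter is.
"razuresn" has second-to-last letter 's'. The stems whose second-to-last letter is 's' (bumnesn → gobumnesn, denmewfusr → godenmewfusr) add the prefix go-.
So razuresn → gorazuresn.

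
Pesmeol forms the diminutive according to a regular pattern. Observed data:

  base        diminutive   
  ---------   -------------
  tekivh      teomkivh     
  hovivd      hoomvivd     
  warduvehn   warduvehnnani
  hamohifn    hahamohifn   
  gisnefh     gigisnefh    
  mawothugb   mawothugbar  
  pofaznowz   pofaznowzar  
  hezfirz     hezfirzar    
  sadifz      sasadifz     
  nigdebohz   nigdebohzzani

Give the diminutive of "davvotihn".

davvotihnnani

hamohifn and warduvehn both end in -n yet inflect differently (hahamohifn, warduvehnnani), so the final letter is not what conditions the rule; the second-to-last letter is.
"davvotihn" has second-to-last letter 'h'. The stems whose second-to-last letter is 'h' (warduvehn → warduvehnnani, nigdebohz → nigdebohzzani) double the final consonant and add -ani.
The other patterns: stems whose second-to-last letter is 'f' repeat the first consonant+vowel as a prefix; stems whose second-to-last letter is 'v' insert -om- after the first vowel; stems whose second-to-last letter is 'g', 'r' or 'w' add -ar.
So davvotihn → davvotihnnani.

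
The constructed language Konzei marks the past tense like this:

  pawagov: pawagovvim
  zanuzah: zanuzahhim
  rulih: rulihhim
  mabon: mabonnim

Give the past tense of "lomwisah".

lomwisahhim

Every pair shown (pawagov → pawagovvim, zanuzah → zanuzahhim, rulih → rulihhim, …) follows the same rule: double the final consonant and add -im.
So lomwisah → lomwisahhim.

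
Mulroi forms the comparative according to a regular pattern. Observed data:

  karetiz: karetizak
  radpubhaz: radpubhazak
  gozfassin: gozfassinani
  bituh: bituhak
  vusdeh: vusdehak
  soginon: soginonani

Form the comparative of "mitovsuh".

gozfassin and karetiz both have last vowel 'i' yet inflect differently (gozfassinani, karetizak), so the last vowel is not what conditions the rule; the final letter is.
"mitovsuh" ends in -h. The stems ending in -h (vusdeh → vusdehak, bituh → bituhak) add -ak.
The other pattern: stems ending in -n add -ani.
So mitovsuh → mitovsuhak.

mitovsuhak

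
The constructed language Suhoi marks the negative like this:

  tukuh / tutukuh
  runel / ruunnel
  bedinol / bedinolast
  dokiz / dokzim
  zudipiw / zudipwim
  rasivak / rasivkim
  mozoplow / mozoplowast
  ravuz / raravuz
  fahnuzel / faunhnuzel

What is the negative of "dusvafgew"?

zudipiw and mozoplow both end in -w yet inflect differently (zudipwim, mozoplowast), so the final letter is not what conditions the rule; the last vowel is.
"dusvafgew" has last vowel 'e'. The stems whose last vowel is 'e' (fahnuzel → faunhnuzel, runel → ruunnel) insert -un- after the first vowel.
The other patterns: stems whose last vowel is 'a' or 'i' delete the last vowel and add -im; stems whose last vowel is 'o' add -ast; stems whose last vowel is 'u' repeat the first consonant+vowel as a prefix.
So dusvafgew → duunsvafgew.

duunsvafgew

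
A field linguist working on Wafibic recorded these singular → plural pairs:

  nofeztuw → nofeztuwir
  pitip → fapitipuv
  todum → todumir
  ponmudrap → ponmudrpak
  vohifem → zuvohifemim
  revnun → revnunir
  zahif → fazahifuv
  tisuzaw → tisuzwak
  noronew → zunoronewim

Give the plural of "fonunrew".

"fonunrew" has last vowel 'e'. The stems whose last vowel is 'e' (noronew → zunoronewim, vohifem → zuvohifemim) add zu- … -im around the stem.
The other patterns: stems whose last vowel is 'u' add -ir; stems whose last vowel is 'a' delete the last vowel and add -ak; stems whose last vowel is 'i' add fa- … -uv around the stem.
So fonunrew → zufonunrewim.

zufonunrewim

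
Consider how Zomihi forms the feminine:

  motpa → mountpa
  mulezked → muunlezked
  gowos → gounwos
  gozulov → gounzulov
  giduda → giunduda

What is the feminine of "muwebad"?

muunwebad

Every pair shown (motpa → mountpa, mulezked → muunlezked, gowos → gounwos, …) follows the same rule: insert -un- after the first vowel.
So muwebad → muunwebad.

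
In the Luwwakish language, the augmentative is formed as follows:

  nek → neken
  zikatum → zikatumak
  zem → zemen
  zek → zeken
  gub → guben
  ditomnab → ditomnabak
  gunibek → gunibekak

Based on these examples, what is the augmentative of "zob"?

zoben

ditomnab and gub both end in -b yet inflect differently (ditomnabak, guben), so the final letter is not what conditions the rule; the number of vowels is.
"zob" has 1 vowel. The stems with 1 vowel (gub → guben, nek → neken, zem → zemen) add -en.
So zob → zoben.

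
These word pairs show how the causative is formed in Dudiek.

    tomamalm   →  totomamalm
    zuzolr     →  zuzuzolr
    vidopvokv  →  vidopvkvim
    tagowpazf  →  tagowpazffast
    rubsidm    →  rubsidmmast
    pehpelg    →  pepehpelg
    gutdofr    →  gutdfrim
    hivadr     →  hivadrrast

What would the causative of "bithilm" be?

"bithilm" has second-to-last letter 'l'. The stems whose second-to-last letter is 'l' (pehpelg → pepehpelg, zuzolr → zuzuzolr, tomamalm → totomamalm) repeat the first consonant+vowel as a prefix.
So bithilm → bibithilm.

bibithilm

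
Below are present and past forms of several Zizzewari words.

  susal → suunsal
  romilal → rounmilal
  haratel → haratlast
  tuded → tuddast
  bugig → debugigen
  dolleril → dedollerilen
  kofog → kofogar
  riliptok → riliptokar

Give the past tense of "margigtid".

demargigtiden

"margigtid" has last vowel 'i'. The stems whose last vowel is 'i' (bugig → debugigen, dolleril → dedollerilen) add de- … -en around the stem.
The other patterns: stems whose last vowel is 'a' insert -un- after the first vowel; stems whose last vowel is 'e' delete the last vowel and add -ast; stems whose last vowel is 'o' add -ar.
So margigtid → demargigtiden.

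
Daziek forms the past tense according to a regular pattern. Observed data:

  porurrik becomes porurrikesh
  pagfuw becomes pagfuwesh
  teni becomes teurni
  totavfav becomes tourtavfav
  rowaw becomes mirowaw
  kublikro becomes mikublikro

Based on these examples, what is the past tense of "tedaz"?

"tedaz" begins with t-. The stems beginning with t- (teni → teurni, totavfav → tourtavfav) insert -ur- after the first vowel.
The other patterns: stems beginning with p- add -esh; stems beginning with k- or r- add the prefix mi-.
So tedaz → teurdaz.

teurdaz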